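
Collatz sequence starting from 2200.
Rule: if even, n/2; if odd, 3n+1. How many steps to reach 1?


2200 → 1100 → 550 → 275 → 826 → 413 → 1240 → 620 → 310 → 155 → 466 → 233 → 700 → 350 → 175 → 526 → 263 → 790 → 395 → 1186 → 593 → 1780 → 890 → 445 → 1336 → 668 → 334 → 167 → 502 → 251 → 754 → 377 → 1132 → 566 → 283 → 850 → 425 → 1276 → 638 → 319 → 958 → 479 → 1438 → 719 → 2158 → 1079 → 3238 → 1619 → 4858 → 2429 → 7288 → 3644 → 1822 → 911 → 2734 → 1367 → 4102 → 2051 → 6154 → 3077 → 9232 → 4616 → 2308 → 1154 → 577 → 1732 → 866 → 433 → 1300 → 650 → 325 → 976 → 488 → 244 → 122 → 61 → 184 → 92 → 46 → 23 → 70 → 35 → 106 → 53 → 160 → 80 → 40 → 20 → 10 → 5 → 16 → 8 → 4 → 2 → 1
Total steps = 94

94 steps


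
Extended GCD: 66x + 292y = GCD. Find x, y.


Tabular extended Euclidean (each row: r = 66*s + 292*t):
r=66, s=1, t=0
r=292, s=0, t=1
q=0: r=66, s=1, t=0   [66*(1) + 292*(0) = 66]
q=4: r=28, s=-4, t=1   [66*(-4) + 292*(1) = 28]
q=2: r=10, s=9, t=-2   [66*(9) + 292*(-2) = 10]
q=2: r=8, s=-22, t=5   [66*(-22) + 292*(5) = 8]
q=1: r=2, s=31, t=-7   [66*(31) + 292*(-7) = 2]
q=4: r=0, s=-146, t=33   [66*(-146) + 292*(33) = 0]
GCD = 2; from the row with r=2: x=31, y=-7
Check: 66*(31) + 292*(-7) = 2046 - 2044 = 2

GCD = 2, x = 31, y = -7


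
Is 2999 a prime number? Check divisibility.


Check divisors up to sqrt(2999) = 54.7631
No divisors found.
2999 is prime.

Yes, 2999 is prime


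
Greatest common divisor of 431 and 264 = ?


431 = 1 * 264 + 167
264 = 1 * 167 + 97
167 = 1 * 97 + 70
97 = 1 * 70 + 27
70 = 2 * 27 + 16
27 = 1 * 16 + 11
16 = 1 * 11 + 5
11 = 2 * 5 + 1
5 = 5 * 1 + 0
GCD = 1


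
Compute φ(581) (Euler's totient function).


581 = 7 × 83
Prime factors: 7, 83
φ(581) = 581 × (1-1/7) × (1-1/83)
= 581 × 6/7 × 82/83 = 492

φ(581) = 492


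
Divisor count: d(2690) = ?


2690 = 2^1 × 5^1 × 269^1
d(2690) = (1+1) × (1+1) × (1+1) = 8

8 divisors


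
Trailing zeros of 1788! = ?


floor(1788/5) = 357
floor(1788/25) = 71
floor(1788/125) = 14
floor(1788/625) = 2
Total = 444

444 trailing zeros


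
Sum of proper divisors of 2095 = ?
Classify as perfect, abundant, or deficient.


Proper divisors: 1, 5, 419
Sum = 1 + 5 + 419 = 425
425 < 2095 → deficient

s(2095) = 425 (deficient)


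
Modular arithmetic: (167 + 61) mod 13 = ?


167 + 61 = 228
228 mod 13 = 7


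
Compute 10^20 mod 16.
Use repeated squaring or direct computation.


10^1 mod 16 = 10
10^2 mod 16 = 4
10^3 mod 16 = 8
10^4 mod 16 = 0
10^5 mod 16 = 0
10^6 mod 16 = 0
10^7 mod 16 = 0
10^8 mod 16 = 0
10^9 mod 16 = 0
10^10 mod 16 = 0
10^11 mod 16 = 0
10^12 mod 16 = 0
10^13 mod 16 = 0
10^14 mod 16 = 0
10^15 mod 16 = 0
10^16 mod 16 = 0
10^17 mod 16 = 0
10^18 mod 16 = 0
10^19 mod 16 = 0
10^20 mod 16 = 0


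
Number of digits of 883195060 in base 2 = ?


883195060 in base 2 = 110100101001000111110010110100
Number of digits = 30

30 digits (base 2)


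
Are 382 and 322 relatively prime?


Euclidean algorithm:
382 = 1 * 322 + 60
322 = 5 * 60 + 22
60 = 2 * 22 + 16
22 = 1 * 16 + 6
16 = 2 * 6 + 4
6 = 1 * 4 + 2
4 = 2 * 2 + 0
GCD(382, 322) = 2

No, not coprime (GCD = 2)


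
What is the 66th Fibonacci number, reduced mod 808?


F(k) mod 808 for k=1..66:
1, 1, 2, 3, 5, 8, 13, 21, 34, 55, 89, 144, 233, 377, 610, 179, 789, 160, 141, 301, 442, 743, 377, 312, 689, 193, 74, 267, 341, 608, 141, 749, 82, 23, 105, 128, 233, 361, 594, 147, 741, 80, 13, 93, 106, 199, 305, 504, 1, 505, 506, 203, 709, 104, 5, 109, 114, 223, 337, 560, 89, 649, 738, 579, 509, 280
F(66) mod 808 = 280


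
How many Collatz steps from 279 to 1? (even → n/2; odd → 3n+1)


279 → 838 → 419 → 1258 → 629 → 1888 → 944 → 472 → 236 → 118 → 59 → 178 → 89 → 268 → 134 → 67 → 202 → 101 → 304 → 152 → 76 → 38 → 19 → 58 → 29 → 88 → 44 → 22 → 11 → 34 → 17 → 52 → 26 → 13 → 40 → 20 → 10 → 5 → 16 → 8 → 4 → 2 → 1
Total steps = 42

42 steps


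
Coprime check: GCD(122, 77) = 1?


Euclidean algorithm:
122 = 1 * 77 + 45
77 = 1 * 45 + 32
45 = 1 * 32 + 13
32 = 2 * 13 + 6
13 = 2 * 6 + 1
6 = 6 * 1 + 0
GCD(122, 77) = 1

Yes, coprime (GCD = 1)


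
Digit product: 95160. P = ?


9 × 5 × 1 × 6 × 0 = 0


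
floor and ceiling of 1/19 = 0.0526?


1/19 = 0.0526
floor = 0
ceil = 1

floor = 0, ceil = 1


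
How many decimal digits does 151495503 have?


151495503 has 9 digits in base 10
floor(log10(151495503)) + 1 = floor(8.1804) + 1 = 9

9 digits (base 10)


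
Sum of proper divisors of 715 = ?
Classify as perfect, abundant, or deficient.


Proper divisors: 1, 5, 11, 13, 55, 65, 143
Sum = 1 + 5 + 11 + 13 + 55 + 65 + 143 = 293
293 < 715 → deficient

s(715) = 293 (deficient)


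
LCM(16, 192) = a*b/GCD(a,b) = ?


GCD(16, 192) = 16
LCM = 16*192/16 = 3072/16 = 192

LCM = 192


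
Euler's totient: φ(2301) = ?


2301 = 3 × 13 × 59
Prime factors: 3, 13, 59
φ(2301) = 2301 × (1-1/3) × (1-1/13) × (1-1/59)
= 2301 × 2/3 × 12/13 × 58/59 = 1392

φ(2301) = 1392


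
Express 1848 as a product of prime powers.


1848 / 2 = 924
924 / 2 = 462
462 / 2 = 231
231 / 3 = 77
77 / 7 = 11
11 / 11 = 1
1848 = 2^3 × 3 × 7 × 11


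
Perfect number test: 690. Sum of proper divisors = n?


Proper divisors of 690: 1, 2, 3, 5, 6, 10, 15, 23, 30, 46, 69, 115, 138, 230, 345
Sum = 1 + 2 + 3 + 5 + 6 + 10 + 15 + 23 + 30 + 46 + 69 + 115 + 138 + 230 + 345 = 1038

No, 690 is not perfect (1038 ≠ 690)


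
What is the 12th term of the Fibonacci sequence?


Sequence: 1, 1, 2, 3, 5, 8, 13, 21, 34, 55, 89, 144
F(12) = 144


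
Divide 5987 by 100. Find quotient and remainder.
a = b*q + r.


5987 = 100 * 59 + 87
Check: 5900 + 87 = 5987

q = 59, r = 87


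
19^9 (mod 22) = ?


19^1 mod 22 = 19
19^2 mod 22 = 9
19^3 mod 22 = 17
19^4 mod 22 = 15
19^5 mod 22 = 21
19^6 mod 22 = 3
19^7 mod 22 = 13
19^8 mod 22 = 5
19^9 mod 22 = 7


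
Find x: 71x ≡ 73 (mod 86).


GCD(71, 86) = 1, unique solution
a^(-1) mod 86 = 63
x = 63 * 73 mod 86 = 41

x ≡ 41 (mod 86)


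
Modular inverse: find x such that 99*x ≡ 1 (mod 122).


Use the extended Euclidean algorithm on (122, 99); each row r = 122*s + 99*t:
r=122, s=1, t=0
r=99, s=0, t=1
q=1: r=23, s=1, t=-1   [122*(1) + 99*(-1) = 23]
q=4: r=7, s=-4, t=5   [122*(-4) + 99*(5) = 7]
q=3: r=2, s=13, t=-16   [122*(13) + 99*(-16) = 2]
q=3: r=1, s=-43, t=53   [122*(-43) + 99*(53) = 1]
q=2: r=0, s=99, t=-122   [122*(99) + 99*(-122) = 0]
GCD = 1 with t = 53, so 99*(53) ≡ 1 (mod 122)
Inverse = 53 mod 122 = 53
Check: 99 * 53 = 5247 ≡ 1 (mod 122)

99^(-1) ≡ 53 (mod 122)


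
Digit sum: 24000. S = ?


2 + 4 + 0 + 0 + 0 = 6


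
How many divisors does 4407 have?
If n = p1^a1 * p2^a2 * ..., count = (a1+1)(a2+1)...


4407 = 3^1 × 13^1 × 113^1
d(4407) = (1+1) × (1+1) × (1+1) = 8

8 divisors


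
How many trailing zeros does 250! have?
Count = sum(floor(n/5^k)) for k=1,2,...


floor(250/5) = 50
floor(250/25) = 10
floor(250/125) = 2
Total = 62

62 trailing zeros


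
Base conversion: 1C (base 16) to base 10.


1C (base 16) = 28 (decimal)
28 (decimal) = 28 (base 10)


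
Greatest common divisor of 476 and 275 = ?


476 = 1 * 275 + 201
275 = 1 * 201 + 74
201 = 2 * 74 + 53
74 = 1 * 53 + 21
53 = 2 * 21 + 11
21 = 1 * 11 + 10
11 = 1 * 10 + 1
10 = 10 * 1 + 0
GCD = 1


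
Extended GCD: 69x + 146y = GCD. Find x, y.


Tabular extended Euclidean (each row: r = 69*s + 146*t):
r=69, s=1, t=0
r=146, s=0, t=1
q=0: r=69, s=1, t=0   [69*(1) + 146*(0) = 69]
q=2: r=8, s=-2, t=1   [69*(-2) + 146*(1) = 8]
q=8: r=5, s=17, t=-8   [69*(17) + 146*(-8) = 5]
q=1: r=3, s=-19, t=9   [69*(-19) + 146*(9) = 3]
q=1: r=2, s=36, t=-17   [69*(36) + 146*(-17) = 2]
q=1: r=1, s=-55, t=26   [69*(-55) + 146*(26) = 1]
q=2: r=0, s=146, t=-69   [69*(146) + 146*(-69) = 0]
GCD = 1; from the row with r=1: x=-55, y=26
Check: 69*(-55) + 146*(26) = -3795 + 3796 = 1

GCD = 1, x = -55, y = 26


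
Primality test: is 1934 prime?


1934 / 2 = 967 (exact division)
1934 is NOT prime.

No, 1934 is not prime


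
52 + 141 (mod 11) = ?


52 + 141 = 193
193 mod 11 = 6


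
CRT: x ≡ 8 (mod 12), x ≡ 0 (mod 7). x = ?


M = 12*7 = 84
M1 = M/12 = 7, M2 = M/7 = 12
M1^(-1) mod 12 = 7, M2^(-1) mod 7 = 3
x = 8*7*7 + 0*12*3 = 392
392 mod 84 = 56
Check: 56 mod 12 = 8 ✓, 56 mod 7 = 0 ✓

x ≡ 56 (mod 84)


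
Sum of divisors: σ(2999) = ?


Divisors of 2999: 1, 2999
Sum = 1 + 2999 = 3000

σ(2999) = 3000


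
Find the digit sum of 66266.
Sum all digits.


6 + 6 + 2 + 6 + 6 = 26


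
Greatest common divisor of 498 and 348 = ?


498 = 1 * 348 + 150
348 = 2 * 150 + 48
150 = 3 * 48 + 6
48 = 8 * 6 + 0
GCD = 6


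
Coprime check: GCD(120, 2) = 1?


Euclidean algorithm:
120 = 60 * 2 + 0
GCD(120, 2) = 2

No, not coprime (GCD = 2)


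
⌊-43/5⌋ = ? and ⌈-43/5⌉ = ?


-43/5 = -8.6000
floor = -9
ceil = -8

floor = -9, ceil = -8


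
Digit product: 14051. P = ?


1 × 4 × 0 × 5 × 1 = 0


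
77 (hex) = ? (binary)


77 (base 16) = 119 (decimal)
119 (decimal) = 1110111 (base 2)


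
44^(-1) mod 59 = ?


Use the extended Euclidean algorithm on (59, 44); each row r = 59*s + 44*t:
r=59, s=1, t=0
r=44, s=0, t=1
q=1: r=15, s=1, t=-1   [59*(1) + 44*(-1) = 15]
q=2: r=14, s=-2, t=3   [59*(-2) + 44*(3) = 14]
q=1: r=1, s=3, t=-4   [59*(3) + 44*(-4) = 1]
q=14: r=0, s=-44, t=59   [59*(-44) + 44*(59) = 0]
GCD = 1 with t = -4, so 44*(-4) ≡ 1 (mod 59)
Inverse = -4 mod 59 = 55
Check: 44 * 55 = 2420 ≡ 1 (mod 59)

44^(-1) ≡ 55 (mod 59)


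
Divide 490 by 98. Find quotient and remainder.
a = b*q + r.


490 = 98 * 5 + 0
Check: 490 + 0 = 490

q = 5, r = 0


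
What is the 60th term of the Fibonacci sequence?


Sequence: 1, 1, 2, 3, 5, 8, 13, 21, 34, 55, 89, 144, 233, 377, 610, 987, 1597, 2584, 4181, 6765, 10946, 17711, 28657, 46368, 75025, 121393, 196418, 317811, 514229, 832040, 1346269, 2178309, 3524578, 5702887, 9227465, 14930352, 24157817, 39088169, 63245986, 102334155, 165580141, 267914296, 433494437, 701408733, 1134903170, 1836311903, 2971215073, 4807526976, 7778742049, 12586269025, 20365011074, 32951280099, 53316291173, 86267571272, 139583862445, 225851433717, 365435296162, 591286729879, 956722026041, 1548008755920
F(60) = 1548008755920


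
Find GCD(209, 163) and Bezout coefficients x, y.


Tabular extended Euclidean (each row: r = 209*s + 163*t):
r=209, s=1, t=0
r=163, s=0, t=1
q=1: r=46, s=1, t=-1   [209*(1) + 163*(-1) = 46]
q=3: r=25, s=-3, t=4   [209*(-3) + 163*(4) = 25]
q=1: r=21, s=4, t=-5   [209*(4) + 163*(-5) = 21]
q=1: r=4, s=-7, t=9   [209*(-7) + 163*(9) = 4]
q=5: r=1, s=39, t=-50   [209*(39) + 163*(-50) = 1]
q=4: r=0, s=-163, t=209   [209*(-163) + 163*(209) = 0]
GCD = 1; from the row with r=1: x=39, y=-50
Check: 209*(39) + 163*(-50) = 8151 - 8150 = 1

GCD = 1, x = 39, y = -50


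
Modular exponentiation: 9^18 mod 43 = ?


9^1 mod 43 = 9
9^2 mod 43 = 38
9^3 mod 43 = 41
9^4 mod 43 = 25
9^5 mod 43 = 10
9^6 mod 43 = 4
9^7 mod 43 = 36
9^8 mod 43 = 23
9^9 mod 43 = 35
9^10 mod 43 = 14
9^11 mod 43 = 40
9^12 mod 43 = 16
9^13 mod 43 = 15
9^14 mod 43 = 6
9^15 mod 43 = 11
9^16 mod 43 = 13
9^17 mod 43 = 31
9^18 mod 43 = 21


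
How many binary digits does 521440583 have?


521440583 in base 2 = 11111000101001000110101000111
Number of digits = 29

29 digits (base 2)


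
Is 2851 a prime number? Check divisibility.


Check divisors up to sqrt(2851) = 53.3948
No divisors found.
2851 is prime.

Yes, 2851 is prime


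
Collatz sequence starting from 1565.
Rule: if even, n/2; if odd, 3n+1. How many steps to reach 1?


1565 → 4696 → 2348 → 1174 → 587 → 1762 → 881 → 2644 → 1322 → 661 → 1984 → 992 → 496 → 248 → 124 → 62 → 31 → 94 → 47 → 142 → 71 → 214 → 107 → 322 → 161 → 484 → 242 → 121 → 364 → 182 → 91 → 274 → 137 → 412 → 206 → 103 → 310 → 155 → 466 → 233 → 700 → 350 → 175 → 526 → 263 → 790 → 395 → 1186 → 593 → 1780 → 890 → 445 → 1336 → 668 → 334 → 167 → 502 → 251 → 754 → 377 → 1132 → 566 → 283 → 850 → 425 → 1276 → 638 → 319 → 958 → 479 → 1438 → 719 → 2158 → 1079 → 3238 → 1619 → 4858 → 2429 → 7288 → 3644 → 1822 → 911 → 2734 → 1367 → 4102 → 2051 → 6154 → 3077 → 9232 → 4616 → 2308 → 1154 → 577 → 1732 → 866 → 433 → 1300 → 650 → 325 → 976 → 488 → 244 → 122 → 61 → 184 → 92 → 46 → 23 → 70 → 35 → 106 → 53 → 160 → 80 → 40 → 20 → 10 → 5 → 16 → 8 → 4 → 2 → 1
Total steps = 122

122 steps


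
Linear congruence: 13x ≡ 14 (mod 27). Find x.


GCD(13, 27) = 1, unique solution
a^(-1) mod 27 = 25
x = 25 * 14 mod 27 = 26

x ≡ 26 (mod 27)


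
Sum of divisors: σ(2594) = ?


Divisors of 2594: 1, 2, 1297, 2594
Sum = 1 + 2 + 1297 + 2594 = 3894

σ(2594) = 3894


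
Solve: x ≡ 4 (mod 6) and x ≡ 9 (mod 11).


M = 6*11 = 66
M1 = M/6 = 11, M2 = M/11 = 6
M1^(-1) mod 6 = 5, M2^(-1) mod 11 = 2
x = 4*11*5 + 9*6*2 = 328
328 mod 66 = 64
Check: 64 mod 6 = 4 ✓, 64 mod 11 = 9 ✓

x ≡ 64 (mod 66)


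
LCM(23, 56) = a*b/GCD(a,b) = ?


GCD(23, 56) = 1
LCM = 23*56/1 = 1288/1 = 1288

LCM = 1288


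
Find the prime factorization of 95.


95 / 5 = 19
19 / 19 = 1
95 = 5 × 19


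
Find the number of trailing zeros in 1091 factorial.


floor(1091/5) = 218
floor(1091/25) = 43
floor(1091/125) = 8
floor(1091/625) = 1
Total = 270

270 trailing zeros


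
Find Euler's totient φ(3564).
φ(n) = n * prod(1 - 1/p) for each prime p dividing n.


3564 = 2^2 × 3^4 × 11
Prime factors: 2, 3, 11
φ(3564) = 3564 × (1-1/2) × (1-1/3) × (1-1/11)
= 3564 × 1/2 × 2/3 × 10/11 = 1080

φ(3564) = 1080


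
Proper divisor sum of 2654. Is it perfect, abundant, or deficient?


Proper divisors: 1, 2, 1327
Sum = 1 + 2 + 1327 = 1330
1330 < 2654 → deficient

s(2654) = 1330 (deficient)


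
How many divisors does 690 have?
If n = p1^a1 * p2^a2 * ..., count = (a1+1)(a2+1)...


690 = 2^1 × 3^1 × 5^1 × 23^1
d(690) = (1+1) × (1+1) × (1+1) × (1+1) = 16

16 divisors


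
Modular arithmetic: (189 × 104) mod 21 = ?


189 × 104 = 19656
19656 mod 21 = 0


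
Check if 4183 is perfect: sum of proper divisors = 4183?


Proper divisors of 4183: 1, 47, 89
Sum = 1 + 47 + 89 = 137

No, 4183 is not perfect (137 ≠ 4183)


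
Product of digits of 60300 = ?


6 × 0 × 3 × 0 × 0 = 0


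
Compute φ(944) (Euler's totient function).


944 = 2^4 × 59
Prime factors: 2, 59
φ(944) = 944 × (1-1/2) × (1-1/59)
= 944 × 1/2 × 58/59 = 464

φ(944) = 464


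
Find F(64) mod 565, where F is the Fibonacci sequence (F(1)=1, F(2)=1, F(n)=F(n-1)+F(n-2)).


F(k) mod 565 for k=1..64:
1, 1, 2, 3, 5, 8, 13, 21, 34, 55, 89, 144, 233, 377, 45, 422, 467, 324, 226, 550, 211, 196, 407, 38, 445, 483, 363, 281, 79, 360, 439, 234, 108, 342, 450, 227, 112, 339, 451, 225, 111, 336, 447, 218, 100, 318, 418, 171, 24, 195, 219, 414, 68, 482, 550, 467, 452, 354, 241, 30, 271, 301, 7, 308
F(64) mod 565 = 308


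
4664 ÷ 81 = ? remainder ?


4664 = 81 * 57 + 47
Check: 4617 + 47 = 4664

q = 57, r = 47


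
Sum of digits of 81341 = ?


8 + 1 + 3 + 4 + 1 = 17


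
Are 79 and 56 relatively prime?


Euclidean algorithm:
79 = 1 * 56 + 23
56 = 2 * 23 + 10
23 = 2 * 10 + 3
10 = 3 * 3 + 1
3 = 3 * 1 + 0
GCD(79, 56) = 1

Yes, coprime (GCD = 1)


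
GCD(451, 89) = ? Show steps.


451 = 5 * 89 + 6
89 = 14 * 6 + 5
6 = 1 * 5 + 1
5 = 5 * 1 + 0
GCD = 1


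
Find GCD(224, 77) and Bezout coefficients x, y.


Tabular extended Euclidean (each row: r = 224*s + 77*t):
r=224, s=1, t=0
r=77, s=0, t=1
q=2: r=70, s=1, t=-2   [224*(1) + 77*(-2) = 70]
q=1: r=7, s=-1, t=3   [224*(-1) + 77*(3) = 7]
q=10: r=0, s=11, t=-32   [224*(11) + 77*(-32) = 0]
GCD = 7; from the row with r=7: x=-1, y=3
Check: 224*(-1) + 77*(3) = -224 + 231 = 7

GCD = 7, x = -1, y = 3


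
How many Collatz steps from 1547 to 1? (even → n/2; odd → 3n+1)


1547 → 4642 → 2321 → 6964 → 3482 → 1741 → 5224 → 2612 → 1306 → 653 → 1960 → 980 → 490 → 245 → 736 → 368 → 184 → 92 → 46 → 23 → 70 → 35 → 106 → 53 → 160 → 80 → 40 → 20 → 10 → 5 → 16 → 8 → 4 → 2 → 1
Total steps = 34

34 steps


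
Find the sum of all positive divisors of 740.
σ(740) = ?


Divisors of 740: 1, 2, 4, 5, 10, 20, 37, 74, 148, 185, 370, 740
Sum = 1 + 2 + 4 + 5 + 10 + 20 + 37 + 74 + 148 + 185 + 370 + 740 = 1596

σ(740) = 1596


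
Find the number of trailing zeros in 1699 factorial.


floor(1699/5) = 339
floor(1699/25) = 67
floor(1699/125) = 13
floor(1699/625) = 2
Total = 421

421 trailing zeros


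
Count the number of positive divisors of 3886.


3886 = 2^1 × 29^1 × 67^1
d(3886) = (1+1) × (1+1) × (1+1) = 8

8 divisors


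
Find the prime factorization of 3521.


3521 / 7 = 503
503 / 503 = 1
3521 = 7 × 503


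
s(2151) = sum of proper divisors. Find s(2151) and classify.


Proper divisors: 1, 3, 9, 239, 717
Sum = 1 + 3 + 9 + 239 + 717 = 969
969 < 2151 → deficient

s(2151) = 969 (deficient)


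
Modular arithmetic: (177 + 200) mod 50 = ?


177 + 200 = 377
377 mod 50 = 27


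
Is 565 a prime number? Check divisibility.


565 / 5 = 113 (exact division)
565 is NOT prime.

No, 565 is not prime


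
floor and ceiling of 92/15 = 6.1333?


92/15 = 6.1333
floor = 6
ceil = 7

floor = 6, ceil = 7


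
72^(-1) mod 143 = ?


Use the extended Euclidean algorithm on (143, 72); each row r = 143*s + 72*t:
r=143, s=1, t=0
r=72, s=0, t=1
q=1: r=71, s=1, t=-1   [143*(1) + 72*(-1) = 71]
q=1: r=1, s=-1, t=2   [143*(-1) + 72*(2) = 1]
q=71: r=0, s=72, t=-143   [143*(72) + 72*(-143) = 0]
GCD = 1 with t = 2, so 72*(2) ≡ 1 (mod 143)
Inverse = 2 mod 143 = 2
Check: 72 * 2 = 144 ≡ 1 (mod 143)

72^(-1) ≡ 2 (mod 143)


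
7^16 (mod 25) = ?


7^1 mod 25 = 7
7^2 mod 25 = 24
7^3 mod 25 = 18
7^4 mod 25 = 1
7^5 mod 25 = 7
7^6 mod 25 = 24
7^7 mod 25 = 18
7^8 mod 25 = 1
7^9 mod 25 = 7
7^10 mod 25 = 24
7^11 mod 25 = 18
7^12 mod 25 = 1
7^13 mod 25 = 7
7^14 mod 25 = 24
7^15 mod 25 = 18
7^16 mod 25 = 1


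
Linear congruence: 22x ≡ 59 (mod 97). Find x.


GCD(22, 97) = 1, unique solution
a^(-1) mod 97 = 75
x = 75 * 59 mod 97 = 60

x ≡ 60 (mod 97)


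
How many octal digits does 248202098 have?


248202098 in base 8 = 1662641562
Number of digits = 10

10 digits (base 8)


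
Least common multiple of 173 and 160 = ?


GCD(173, 160) = 1
LCM = 173*160/1 = 27680/1 = 27680

LCM = 27680


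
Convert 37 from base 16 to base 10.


37 (base 16) = 55 (decimal)
55 (decimal) = 55 (base 10)


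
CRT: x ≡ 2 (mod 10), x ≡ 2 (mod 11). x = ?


M = 10*11 = 110
M1 = M/10 = 11, M2 = M/11 = 10
M1^(-1) mod 10 = 1, M2^(-1) mod 11 = 10
x = 2*11*1 + 2*10*10 = 222
222 mod 110 = 2
Check: 2 mod 10 = 2 ✓, 2 mod 11 = 2 ✓

x ≡ 2 (mod 110)


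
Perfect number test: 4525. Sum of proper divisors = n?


Proper divisors of 4525: 1, 5, 25, 181, 905
Sum = 1 + 5 + 25 + 181 + 905 = 1117

No, 4525 is not perfect (1117 ≠ 4525)


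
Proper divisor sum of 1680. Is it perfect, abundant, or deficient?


Proper divisors: 1, 2, 3, 4, 5, 6, 7, 8, 10, 12, 14, 15, 16, 20, 21, 24, 28, 30, 35, 40, 42, 48, 56, 60, 70, 80, 84, 105, 112, 120, 140, 168, 210, 240, 280, 336, 420, 560, 840
Sum = 1 + 2 + 3 + 4 + 5 + 6 + 7 + 8 + 10 + 12 + 14 + 15 + 16 + 20 + 21 + 24 + 28 + 30 + 35 + 40 + 42 + 48 + 56 + 60 + 70 + 80 + 84 + 105 + 112 + 120 + 140 + 168 + 210 + 240 + 280 + 336 + 420 + 560 + 840 = 4272
4272 > 1680 → abundant

s(1680) = 4272 (abundant)


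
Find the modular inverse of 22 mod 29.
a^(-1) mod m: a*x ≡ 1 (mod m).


Use the extended Euclidean algorithm on (29, 22); each row r = 29*s + 22*t:
r=29, s=1, t=0
r=22, s=0, t=1
q=1: r=7, s=1, t=-1   [29*(1) + 22*(-1) = 7]
q=3: r=1, s=-3, t=4   [29*(-3) + 22*(4) = 1]
q=7: r=0, s=22, t=-29   [29*(22) + 22*(-29) = 0]
GCD = 1 with t = 4, so 22*(4) ≡ 1 (mod 29)
Inverse = 4 mod 29 = 4
Check: 22 * 4 = 88 ≡ 1 (mod 29)

22^(-1) ≡ 4 (mod 29)


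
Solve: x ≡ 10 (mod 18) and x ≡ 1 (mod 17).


M = 18*17 = 306
M1 = M/18 = 17, M2 = M/17 = 18
M1^(-1) mod 18 = 17, M2^(-1) mod 17 = 1
x = 10*17*17 + 1*18*1 = 2908
2908 mod 306 = 154
Check: 154 mod 18 = 10 ✓, 154 mod 17 = 1 ✓

x ≡ 154 (mod 306)


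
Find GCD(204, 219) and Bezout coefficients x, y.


Tabular extended Euclidean (each row: r = 204*s + 219*t):
r=204, s=1, t=0
r=219, s=0, t=1
q=0: r=204, s=1, t=0   [204*(1) + 219*(0) = 204]
q=1: r=15, s=-1, t=1   [204*(-1) + 219*(1) = 15]
q=13: r=9, s=14, t=-13   [204*(14) + 219*(-13) = 9]
q=1: r=6, s=-15, t=14   [204*(-15) + 219*(14) = 6]
q=1: r=3, s=29, t=-27   [204*(29) + 219*(-27) = 3]
q=2: r=0, s=-73, t=68   [204*(-73) + 219*(68) = 0]
GCD = 3; from the row with r=3: x=29, y=-27
Check: 204*(29) + 219*(-27) = 5916 - 5913 = 3

GCD = 3, x = 29, y = -27


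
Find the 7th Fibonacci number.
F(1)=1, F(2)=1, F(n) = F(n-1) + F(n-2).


Sequence: 1, 1, 2, 3, 5, 8, 13
F(7) = 13


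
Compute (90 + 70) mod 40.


90 + 70 = 160
160 mod 40 = 0


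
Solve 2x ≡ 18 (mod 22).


GCD(2, 22) = 2 divides 18
Divide: 1x ≡ 9 (mod 11)
x ≡ 9 (mod 11)


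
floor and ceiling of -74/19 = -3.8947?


-74/19 = -3.8947
floor = -4
ceil = -3

floor = -4, ceil = -3


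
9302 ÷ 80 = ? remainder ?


9302 = 80 * 116 + 22
Check: 9280 + 22 = 9302

q = 116, r = 22


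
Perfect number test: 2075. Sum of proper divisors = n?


Proper divisors of 2075: 1, 5, 25, 83, 415
Sum = 1 + 5 + 25 + 83 + 415 = 529

No, 2075 is not perfect (529 ≠ 2075)


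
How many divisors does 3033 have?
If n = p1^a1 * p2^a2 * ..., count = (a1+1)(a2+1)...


3033 = 3^2 × 337^1
d(3033) = (2+1) × (1+1) = 6

6 divisors


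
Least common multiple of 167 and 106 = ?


GCD(167, 106) = 1
LCM = 167*106/1 = 17702/1 = 17702

LCM = 17702


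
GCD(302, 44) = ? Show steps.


302 = 6 * 44 + 38
44 = 1 * 38 + 6
38 = 6 * 6 + 2
6 = 3 * 2 + 0
GCD = 2


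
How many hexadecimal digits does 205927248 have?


205927248 in base 16 = C463350
Number of digits = 7

7 digits (base 16)


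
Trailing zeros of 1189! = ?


floor(1189/5) = 237
floor(1189/25) = 47
floor(1189/125) = 9
floor(1189/625) = 1
Total = 294

294 trailing zeros


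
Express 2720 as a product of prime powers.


2720 / 2 = 1360
1360 / 2 = 680
680 / 2 = 340
340 / 2 = 170
170 / 2 = 85
85 / 5 = 17
17 / 17 = 1
2720 = 2^5 × 5 × 17


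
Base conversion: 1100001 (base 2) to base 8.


1100001 (base 2) = 97 (decimal)
97 (decimal) = 141 (base 8)


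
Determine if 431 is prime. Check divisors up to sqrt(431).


Check divisors up to sqrt(431) = 20.7605
No divisors found.
431 is prime.

Yes, 431 is prime


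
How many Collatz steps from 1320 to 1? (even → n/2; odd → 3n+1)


1320 → 660 → 330 → 165 → 496 → 248 → 124 → 62 → 31 → 94 → 47 → 142 → 71 → 214 → 107 → 322 → 161 → 484 → 242 → 121 → 364 → 182 → 91 → 274 → 137 → 412 → 206 → 103 → 310 → 155 → 466 → 233 → 700 → 350 → 175 → 526 → 263 → 790 → 395 → 1186 → 593 → 1780 → 890 → 445 → 1336 → 668 → 334 → 167 → 502 → 251 → 754 → 377 → 1132 → 566 → 283 → 850 → 425 → 1276 → 638 → 319 → 958 → 479 → 1438 → 719 → 2158 → 1079 → 3238 → 1619 → 4858 → 2429 → 7288 → 3644 → 1822 → 911 → 2734 → 1367 → 4102 → 2051 → 6154 → 3077 → 9232 → 4616 → 2308 → 1154 → 577 → 1732 → 866 → 433 → 1300 → 650 → 325 → 976 → 488 → 244 → 122 → 61 → 184 → 92 → 46 → 23 → 70 → 35 → 106 → 53 → 160 → 80 → 40 → 20 → 10 → 5 → 16 → 8 → 4 → 2 → 1
Total steps = 114

114 steps


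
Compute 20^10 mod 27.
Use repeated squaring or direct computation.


20^1 mod 27 = 20
20^2 mod 27 = 22
20^3 mod 27 = 8
20^4 mod 27 = 25
20^5 mod 27 = 14
20^6 mod 27 = 10
20^7 mod 27 = 11
20^8 mod 27 = 4
20^9 mod 27 = 26
20^10 mod 27 = 7


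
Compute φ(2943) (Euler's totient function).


2943 = 3^3 × 109
Prime factors: 3, 109
φ(2943) = 2943 × (1-1/3) × (1-1/109)
= 2943 × 2/3 × 108/109 = 1944

φ(2943) = 1944


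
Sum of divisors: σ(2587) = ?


Divisors of 2587: 1, 13, 199, 2587
Sum = 1 + 13 + 199 + 2587 = 2800

σ(2587) = 2800


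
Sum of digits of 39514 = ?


3 + 9 + 5 + 1 + 4 = 22


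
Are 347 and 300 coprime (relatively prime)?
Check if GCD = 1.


Euclidean algorithm:
347 = 1 * 300 + 47
300 = 6 * 47 + 18
47 = 2 * 18 + 11
18 = 1 * 11 + 7
11 = 1 * 7 + 4
7 = 1 * 4 + 3
4 = 1 * 3 + 1
3 = 3 * 1 + 0
GCD(347, 300) = 1

Yes, coprime (GCD = 1)


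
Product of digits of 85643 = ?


8 × 5 × 6 × 4 × 3 = 2880


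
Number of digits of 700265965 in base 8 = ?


700265965 in base 8 = 5157232755
Number of digits = 10

10 digits (base 8)


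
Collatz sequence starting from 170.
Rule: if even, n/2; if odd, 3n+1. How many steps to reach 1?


170 → 85 → 256 → 128 → 64 → 32 → 16 → 8 → 4 → 2 → 1
Total steps = 10

10 steps


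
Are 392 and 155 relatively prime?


Euclidean algorithm:
392 = 2 * 155 + 82
155 = 1 * 82 + 73
82 = 1 * 73 + 9
73 = 8 * 9 + 1
9 = 9 * 1 + 0
GCD(392, 155) = 1

Yes, coprime (GCD = 1)


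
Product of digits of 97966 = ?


9 × 7 × 9 × 6 × 6 = 20412


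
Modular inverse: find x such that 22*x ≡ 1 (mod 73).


Use the extended Euclidean algorithm on (73, 22); each row r = 73*s + 22*t:
r=73, s=1, t=0
r=22, s=0, t=1
q=3: r=7, s=1, t=-3   [73*(1) + 22*(-3) = 7]
q=3: r=1, s=-3, t=10   [73*(-3) + 22*(10) = 1]
q=7: r=0, s=22, t=-73   [73*(22) + 22*(-73) = 0]
GCD = 1 with t = 10, so 22*(10) ≡ 1 (mod 73)
Inverse = 10 mod 73 = 10
Check: 22 * 10 = 220 ≡ 1 (mod 73)

22^(-1) ≡ 10 (mod 73)


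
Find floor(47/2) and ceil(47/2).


47/2 = 23.5000
floor = 23
ceil = 24

floor = 23, ceil = 24


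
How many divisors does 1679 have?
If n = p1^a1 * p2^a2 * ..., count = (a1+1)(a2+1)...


1679 = 23^1 × 73^1
d(1679) = (1+1) × (1+1) = 4

4 divisors


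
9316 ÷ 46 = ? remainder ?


9316 = 46 * 202 + 24
Check: 9292 + 24 = 9316

q = 202, r = 24


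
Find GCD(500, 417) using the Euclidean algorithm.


500 = 1 * 417 + 83
417 = 5 * 83 + 2
83 = 41 * 2 + 1
2 = 2 * 1 + 0
GCD = 1


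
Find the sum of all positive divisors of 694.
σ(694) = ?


Divisors of 694: 1, 2, 347, 694
Sum = 1 + 2 + 347 + 694 = 1044

σ(694) = 1044


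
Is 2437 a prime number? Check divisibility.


Check divisors up to sqrt(2437) = 49.3660
No divisors found.
2437 is prime.

Yes, 2437 is prime


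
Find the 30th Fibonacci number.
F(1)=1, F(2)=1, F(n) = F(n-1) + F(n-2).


Sequence: 1, 1, 2, 3, 5, 8, 13, 21, 34, 55, 89, 144, 233, 377, 610, 987, 1597, 2584, 4181, 6765, 10946, 17711, 28657, 46368, 75025, 121393, 196418, 317811, 514229, 832040
F(30) = 832040


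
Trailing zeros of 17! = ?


floor(17/5) = 3
Total = 3

3 trailing zeros


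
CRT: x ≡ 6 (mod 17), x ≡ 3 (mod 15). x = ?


M = 17*15 = 255
M1 = M/17 = 15, M2 = M/15 = 17
M1^(-1) mod 17 = 8, M2^(-1) mod 15 = 8
x = 6*15*8 + 3*17*8 = 1128
1128 mod 255 = 108
Check: 108 mod 17 = 6 ✓, 108 mod 15 = 3 ✓

x ≡ 108 (mod 255)


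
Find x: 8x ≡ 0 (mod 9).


GCD(8, 9) = 1, unique solution
a^(-1) mod 9 = 8
x = 8 * 0 mod 9 = 0

x ≡ 0 (mod 9)


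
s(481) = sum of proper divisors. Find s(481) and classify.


Proper divisors: 1, 13, 37
Sum = 1 + 13 + 37 = 51
51 < 481 → deficient

s(481) = 51 (deficient)


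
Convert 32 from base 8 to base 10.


32 (base 8) = 26 (decimal)
26 (decimal) = 26 (base 10)


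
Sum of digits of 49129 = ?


4 + 9 + 1 + 2 + 9 = 25


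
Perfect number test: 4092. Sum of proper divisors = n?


Proper divisors of 4092: 1, 2, 3, 4, 6, 11, 12, 22, 31, 33, 44, 62, 66, 93, 124, 132, 186, 341, 372, 682, 1023, 1364, 2046
Sum = 1 + 2 + 3 + 4 + 6 + 11 + 12 + 22 + 31 + 33 + 44 + 62 + 66 + 93 + 124 + 132 + 186 + 341 + 372 + 682 + 1023 + 1364 + 2046 = 6660

No, 4092 is not perfect (6660 ≠ 4092)


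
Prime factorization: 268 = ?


268 / 2 = 134
134 / 2 = 67
67 / 67 = 1
268 = 2^2 × 67


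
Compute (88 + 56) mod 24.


88 + 56 = 144
144 mod 24 = 0


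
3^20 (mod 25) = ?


3^1 mod 25 = 3
3^2 mod 25 = 9
3^3 mod 25 = 2
3^4 mod 25 = 6
3^5 mod 25 = 18
3^6 mod 25 = 4
3^7 mod 25 = 12
3^8 mod 25 = 11
3^9 mod 25 = 8
3^10 mod 25 = 24
3^11 mod 25 = 22
3^12 mod 25 = 16
3^13 mod 25 = 23
3^14 mod 25 = 19
3^15 mod 25 = 7
3^16 mod 25 = 21
3^17 mod 25 = 13
3^18 mod 25 = 14
3^19 mod 25 = 17
3^20 mod 25 = 1


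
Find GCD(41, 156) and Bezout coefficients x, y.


Tabular extended Euclidean (each row: r = 41*s + 156*t):
r=41, s=1, t=0
r=156, s=0, t=1
q=0: r=41, s=1, t=0   [41*(1) + 156*(0) = 41]
q=3: r=33, s=-3, t=1   [41*(-3) + 156*(1) = 33]
q=1: r=8, s=4, t=-1   [41*(4) + 156*(-1) = 8]
q=4: r=1, s=-19, t=5   [41*(-19) + 156*(5) = 1]
q=8: r=0, s=156, t=-41   [41*(156) + 156*(-41) = 0]
GCD = 1; from the row with r=1: x=-19, y=5
Check: 41*(-19) + 156*(5) = -779 + 780 = 1

GCD = 1, x = -19, y = 5


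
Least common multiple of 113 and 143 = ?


GCD(113, 143) = 1
LCM = 113*143/1 = 16159/1 = 16159

LCM = 16159


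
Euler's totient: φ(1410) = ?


1410 = 2 × 3 × 5 × 47
Prime factors: 2, 3, 5, 47
φ(1410) = 1410 × (1-1/2) × (1-1/3) × (1-1/5) × (1-1/47)
= 1410 × 1/2 × 2/3 × 4/5 × 46/47 = 368

φ(1410) = 368


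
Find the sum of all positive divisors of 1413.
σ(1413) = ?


Divisors of 1413: 1, 3, 9, 157, 471, 1413
Sum = 1 + 3 + 9 + 157 + 471 + 1413 = 2054

σ(1413) = 2054


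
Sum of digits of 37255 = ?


3 + 7 + 2 + 5 + 5 = 22


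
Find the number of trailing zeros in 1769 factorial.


floor(1769/5) = 353
floor(1769/25) = 70
floor(1769/125) = 14
floor(1769/625) = 2
Total = 439

439 trailing zeros


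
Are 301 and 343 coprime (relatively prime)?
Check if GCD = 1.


Euclidean algorithm:
343 = 1 * 301 + 42
301 = 7 * 42 + 7
42 = 6 * 7 + 0
GCD(301, 343) = 7

No, not coprime (GCD = 7)


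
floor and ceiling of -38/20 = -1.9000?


-38/20 = -1.9000
floor = -2
ceil = -1

floor = -2, ceil = -1


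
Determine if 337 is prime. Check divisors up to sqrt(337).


Check divisors up to sqrt(337) = 18.3576
No divisors found.
337 is prime.

Yes, 337 is prime


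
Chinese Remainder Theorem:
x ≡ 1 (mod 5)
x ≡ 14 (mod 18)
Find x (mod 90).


M = 5*18 = 90
M1 = M/5 = 18, M2 = M/18 = 5
M1^(-1) mod 5 = 2, M2^(-1) mod 18 = 11
x = 1*18*2 + 14*5*11 = 806
806 mod 90 = 86
Check: 86 mod 5 = 1 ✓, 86 mod 18 = 14 ✓

x ≡ 86 (mod 90)


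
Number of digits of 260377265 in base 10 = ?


260377265 has 9 digits in base 10
floor(log10(260377265)) + 1 = floor(8.4156) + 1 = 9

9 digits (base 10)


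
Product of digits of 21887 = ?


2 × 1 × 8 × 8 × 7 = 896


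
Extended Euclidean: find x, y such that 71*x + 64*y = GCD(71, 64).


Tabular extended Euclidean (each row: r = 71*s + 64*t):
r=71, s=1, t=0
r=64, s=0, t=1
q=1: r=7, s=1, t=-1   [71*(1) + 64*(-1) = 7]
q=9: r=1, s=-9, t=10   [71*(-9) + 64*(10) = 1]
q=7: r=0, s=64, t=-71   [71*(64) + 64*(-71) = 0]
GCD = 1; from the row with r=1: x=-9, y=10
Check: 71*(-9) + 64*(10) = -639 + 640 = 1

GCD = 1, x = -9, y = 10


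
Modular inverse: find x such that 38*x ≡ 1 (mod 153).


Use the extended Euclidean algorithm on (153, 38); each row r = 153*s + 38*t:
r=153, s=1, t=0
r=38, s=0, t=1
q=4: r=1, s=1, t=-4   [153*(1) + 38*(-4) = 1]
q=38: r=0, s=-38, t=153   [153*(-38) + 38*(153) = 0]
GCD = 1 with t = -4, so 38*(-4) ≡ 1 (mod 153)
Inverse = -4 mod 153 = 149
Check: 38 * 149 = 5662 ≡ 1 (mod 153)

38^(-1) ≡ 149 (mod 153)


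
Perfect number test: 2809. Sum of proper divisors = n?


Proper divisors of 2809: 1, 53
Sum = 1 + 53 = 54

No, 2809 is not perfect (54 ≠ 2809)


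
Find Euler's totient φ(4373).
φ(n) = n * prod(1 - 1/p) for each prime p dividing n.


4373 = 4373
Prime factors: 4373
φ(4373) = 4373 × (1-1/4373)
= 4373 × 4372/4373 = 4372

φ(4373) = 4372


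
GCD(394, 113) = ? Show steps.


394 = 3 * 113 + 55
113 = 2 * 55 + 3
55 = 18 * 3 + 1
3 = 3 * 1 + 0
GCD = 1


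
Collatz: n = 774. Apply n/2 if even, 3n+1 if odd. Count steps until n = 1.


774 → 387 → 1162 → 581 → 1744 → 872 → 436 → 218 → 109 → 328 → 164 → 82 → 41 → 124 → 62 → 31 → 94 → 47 → 142 → 71 → 214 → 107 → 322 → 161 → 484 → 242 → 121 → 364 → 182 → 91 → 274 → 137 → 412 → 206 → 103 → 310 → 155 → 466 → 233 → 700 → 350 → 175 → 526 → 263 → 790 → 395 → 1186 → 593 → 1780 → 890 → 445 → 1336 → 668 → 334 → 167 → 502 → 251 → 754 → 377 → 1132 → 566 → 283 → 850 → 425 → 1276 → 638 → 319 → 958 → 479 → 1438 → 719 → 2158 → 1079 → 3238 → 1619 → 4858 → 2429 → 7288 → 3644 → 1822 → 911 → 2734 → 1367 → 4102 → 2051 → 6154 → 3077 → 9232 → 4616 → 2308 → 1154 → 577 → 1732 → 866 → 433 → 1300 → 650 → 325 → 976 → 488 → 244 → 122 → 61 → 184 → 92 → 46 → 23 → 70 → 35 → 106 → 53 → 160 → 80 → 40 → 20 → 10 → 5 → 16 → 8 → 4 → 2 → 1
Total steps = 121

121 steps


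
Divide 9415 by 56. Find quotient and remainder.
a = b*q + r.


9415 = 56 * 168 + 7
Check: 9408 + 7 = 9415

q = 168, r = 7


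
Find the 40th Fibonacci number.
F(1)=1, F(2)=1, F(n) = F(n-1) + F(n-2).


Sequence: 1, 1, 2, 3, 5, 8, 13, 21, 34, 55, 89, 144, 233, 377, 610, 987, 1597, 2584, 4181, 6765, 10946, 17711, 28657, 46368, 75025, 121393, 196418, 317811, 514229, 832040, 1346269, 2178309, 3524578, 5702887, 9227465, 14930352, 24157817, 39088169, 63245986, 102334155
F(40) = 102334155


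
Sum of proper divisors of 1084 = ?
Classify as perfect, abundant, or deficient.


Proper divisors: 1, 2, 4, 271, 542
Sum = 1 + 2 + 4 + 271 + 542 = 820
820 < 1084 → deficient

s(1084) = 820 (deficient)


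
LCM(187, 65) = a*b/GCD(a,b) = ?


GCD(187, 65) = 1
LCM = 187*65/1 = 12155/1 = 12155

LCM = 12155


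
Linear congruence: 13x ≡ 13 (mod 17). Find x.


GCD(13, 17) = 1, unique solution
a^(-1) mod 17 = 4
x = 4 * 13 mod 17 = 1

x ≡ 1 (mod 17)


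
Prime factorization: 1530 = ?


1530 / 2 = 765
765 / 3 = 255
255 / 3 = 85
85 / 5 = 17
17 / 17 = 1
1530 = 2 × 3^2 × 5 × 17


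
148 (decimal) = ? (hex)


148 (base 10) = 148 (decimal)
148 (decimal) = 94 (base 16)


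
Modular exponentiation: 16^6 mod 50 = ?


16^1 mod 50 = 16
16^2 mod 50 = 6
16^3 mod 50 = 46
16^4 mod 50 = 36
16^5 mod 50 = 26
16^6 mod 50 = 16


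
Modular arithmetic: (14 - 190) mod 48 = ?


14 - 190 = -176
-176 mod 48 = 16


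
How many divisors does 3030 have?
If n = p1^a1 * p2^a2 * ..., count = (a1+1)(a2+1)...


3030 = 2^1 × 3^1 × 5^1 × 101^1
d(3030) = (1+1) × (1+1) × (1+1) × (1+1) = 16

16 divisors


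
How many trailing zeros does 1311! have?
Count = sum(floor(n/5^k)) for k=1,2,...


floor(1311/5) = 262
floor(1311/25) = 52
floor(1311/125) = 10
floor(1311/625) = 2
Total = 326

326 trailing zeros


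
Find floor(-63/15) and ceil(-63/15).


-63/15 = -4.2000
floor = -5
ceil = -4

floor = -5, ceil = -4


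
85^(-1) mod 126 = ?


Use the extended Euclidean algorithm on (126, 85); each row r = 126*s + 85*t:
r=126, s=1, t=0
r=85, s=0, t=1
q=1: r=41, s=1, t=-1   [126*(1) + 85*(-1) = 41]
q=2: r=3, s=-2, t=3   [126*(-2) + 85*(3) = 3]
q=13: r=2, s=27, t=-40   [126*(27) + 85*(-40) = 2]
q=1: r=1, s=-29, t=43   [126*(-29) + 85*(43) = 1]
q=2: r=0, s=85, t=-126   [126*(85) + 85*(-126) = 0]
GCD = 1 with t = 43, so 85*(43) ≡ 1 (mod 126)
Inverse = 43 mod 126 = 43
Check: 85 * 43 = 3655 ≡ 1 (mod 126)

85^(-1) ≡ 43 (mod 126)


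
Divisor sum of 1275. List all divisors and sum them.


Divisors of 1275: 1, 3, 5, 15, 17, 25, 51, 75, 85, 255, 425, 1275
Sum = 1 + 3 + 5 + 15 + 17 + 25 + 51 + 75 + 85 + 255 + 425 + 1275 = 2232

σ(1275) = 2232


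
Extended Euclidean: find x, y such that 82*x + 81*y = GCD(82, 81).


Tabular extended Euclidean (each row: r = 82*s + 81*t):
r=82, s=1, t=0
r=81, s=0, t=1
q=1: r=1, s=1, t=-1   [82*(1) + 81*(-1) = 1]
q=81: r=0, s=-81, t=82   [82*(-81) + 81*(82) = 0]
GCD = 1; from the row with r=1: x=1, y=-1
Check: 82*(1) + 81*(-1) = 82 - 81 = 1

GCD = 1, x = 1, y = -1


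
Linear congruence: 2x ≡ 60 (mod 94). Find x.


GCD(2, 94) = 2 divides 60
Divide: 1x ≡ 30 (mod 47)
x ≡ 30 (mod 47)


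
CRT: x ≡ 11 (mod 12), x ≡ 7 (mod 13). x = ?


M = 12*13 = 156
M1 = M/12 = 13, M2 = M/13 = 12
M1^(-1) mod 12 = 1, M2^(-1) mod 13 = 12
x = 11*13*1 + 7*12*12 = 1151
1151 mod 156 = 59
Check: 59 mod 12 = 11 ✓, 59 mod 13 = 7 ✓

x ≡ 59 (mod 156)


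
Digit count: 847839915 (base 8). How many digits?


847839915 in base 8 = 6242201253
Number of digits = 10

10 digits (base 8)


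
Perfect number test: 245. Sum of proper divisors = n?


Proper divisors of 245: 1, 5, 7, 35, 49
Sum = 1 + 5 + 7 + 35 + 49 = 97

No, 245 is not perfect (97 ≠ 245)


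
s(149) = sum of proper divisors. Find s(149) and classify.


Proper divisors: 1
Sum = 1 = 1
1 < 149 → deficient

s(149) = 1 (deficient)


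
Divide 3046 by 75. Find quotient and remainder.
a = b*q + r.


3046 = 75 * 40 + 46
Check: 3000 + 46 = 3046

q = 40, r = 46


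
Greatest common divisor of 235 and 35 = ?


235 = 6 * 35 + 25
35 = 1 * 25 + 10
25 = 2 * 10 + 5
10 = 2 * 5 + 0
GCD = 5


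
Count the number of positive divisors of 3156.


3156 = 2^2 × 3^1 × 263^1
d(3156) = (2+1) × (1+1) × (1+1) = 12

12 divisors


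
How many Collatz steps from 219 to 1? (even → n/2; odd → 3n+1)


219 → 658 → 329 → 988 → 494 → 247 → 742 → 371 → 1114 → 557 → 1672 → 836 → 418 → 209 → 628 → 314 → 157 → 472 → 236 → 118 → 59 → 178 → 89 → 268 → 134 → 67 → 202 → 101 → 304 → 152 → 76 → 38 → 19 → 58 → 29 → 88 → 44 → 22 → 11 → 34 → 17 → 52 → 26 → 13 → 40 → 20 → 10 → 5 → 16 → 8 → 4 → 2 → 1
Total steps = 52

52 steps


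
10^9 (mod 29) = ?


10^1 mod 29 = 10
10^2 mod 29 = 13
10^3 mod 29 = 14
10^4 mod 29 = 24
10^5 mod 29 = 8
10^6 mod 29 = 22
10^7 mod 29 = 17
10^8 mod 29 = 25
10^9 mod 29 = 18


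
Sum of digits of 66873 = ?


6 + 6 + 8 + 7 + 3 = 30


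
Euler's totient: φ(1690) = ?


1690 = 2 × 5 × 13^2
Prime factors: 2, 5, 13
φ(1690) = 1690 × (1-1/2) × (1-1/5) × (1-1/13)
= 1690 × 1/2 × 4/5 × 12/13 = 624

φ(1690) = 624


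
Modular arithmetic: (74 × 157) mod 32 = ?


74 × 157 = 11618
11618 mod 32 = 2


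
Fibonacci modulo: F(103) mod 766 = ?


F(k) mod 766 for k=1..103:
1, 1, 2, 3, 5, 8, 13, 21, 34, 55, 89, 144, 233, 377, 610, 221, 65, 286, 351, 637, 222, 93, 315, 408, 723, 365, 322, 687, 243, 164, 407, 571, 212, 17, 229, 246, 475, 721, 430, 385, 49, 434, 483, 151, 634, 19, 653, 672, 559, 465, 258, 723, 215, 172, 387, 559, 180, 739, 153, 126, 279, 405, 684, 323, 241, 564, 39, 603, 642, 479, 355, 68, 423, 491, 148, 639, 21, 660, 681, 575, 490, 299, 23, 322, 345, 667, 246, 147, 393, 540, 167, 707, 108, 49, 157, 206, 363, 569, 166, 735, 135, 104, 239
F(103) mod 766 = 239


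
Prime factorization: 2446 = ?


2446 / 2 = 1223
1223 / 1223 = 1
2446 = 2 × 1223


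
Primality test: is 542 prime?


542 / 2 = 271 (exact division)
542 is NOT prime.

No, 542 is not prime


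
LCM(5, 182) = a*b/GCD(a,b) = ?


GCD(5, 182) = 1
LCM = 5*182/1 = 910/1 = 910

LCM = 910
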